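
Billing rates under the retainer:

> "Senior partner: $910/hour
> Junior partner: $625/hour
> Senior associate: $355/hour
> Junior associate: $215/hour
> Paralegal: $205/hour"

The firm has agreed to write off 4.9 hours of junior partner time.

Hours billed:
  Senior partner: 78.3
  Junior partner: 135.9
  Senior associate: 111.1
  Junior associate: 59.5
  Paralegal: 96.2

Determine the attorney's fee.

$225,082.00

Senior partner: 78.3 × $910 = $71,253.00
Junior partner: 135.9 × $625 = $84,937.50
Senior associate: 111.1 × $355 = $39,440.50
Junior associate: 59.5 × $215 = $12,792.50
Paralegal: 96.2 × $205 = $19,721.00
Subtotal: $228,144.50
Write-off: 4.9 × $625 = $3,062.50
Total: $228,144.50 − $3,062.50 = $225,082.00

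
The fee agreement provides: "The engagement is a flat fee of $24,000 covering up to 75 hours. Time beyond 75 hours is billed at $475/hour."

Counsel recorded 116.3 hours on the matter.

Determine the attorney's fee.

Flat fee: $24,000.00
Excess hours: 116.3 − 75 = 41.3
Overrun: 41.3 × $475 = $19,617.50
Total: $24,000.00 + $19,617.50 = $43,617.50

$43,617.50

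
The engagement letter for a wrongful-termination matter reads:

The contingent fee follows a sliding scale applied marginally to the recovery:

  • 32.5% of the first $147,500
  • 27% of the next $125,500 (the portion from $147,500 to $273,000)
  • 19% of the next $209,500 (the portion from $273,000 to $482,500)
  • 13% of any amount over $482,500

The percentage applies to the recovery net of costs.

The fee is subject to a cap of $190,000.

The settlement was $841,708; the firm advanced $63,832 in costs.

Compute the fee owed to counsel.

$160,026.38

Fee base (net of costs): $841,708 − $63,832 = $777,876
First $147,500 at 32.5% = $47,937.50
Next $125,500 at 27% = $33,885.00
Next $209,500 at 19% = $39,805.00
Remaining $295,376 at 13% = $38,398.88
Fee: $47,937.50 + $33,885.00 + $39,805.00 + $38,398.88 = $160,026.38
$160,026.38 is under the $190,000 cap.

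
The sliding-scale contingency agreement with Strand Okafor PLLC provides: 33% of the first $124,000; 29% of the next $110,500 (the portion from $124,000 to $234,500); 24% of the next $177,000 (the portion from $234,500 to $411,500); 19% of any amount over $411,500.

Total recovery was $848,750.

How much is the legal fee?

First $124,000 at 33% = $40,920.00
Next $110,500 at 29% = $32,045.00
Next $177,000 at 24% = $42,480.00
Remaining $437,250 at 19% = $83,077.50
Fee: $40,920.00 + $32,045.00 + $42,480.00 + $83,077.50 = $198,522.50

$198,522.50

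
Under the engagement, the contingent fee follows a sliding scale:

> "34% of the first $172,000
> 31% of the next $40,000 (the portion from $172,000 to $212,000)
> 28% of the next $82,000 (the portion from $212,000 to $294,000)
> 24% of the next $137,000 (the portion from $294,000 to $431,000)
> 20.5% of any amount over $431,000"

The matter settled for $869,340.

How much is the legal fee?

First $172,000 at 34% = $58,480.00
Next $40,000 at 31% = $12,400.00
Next $82,000 at 28% = $22,960.00
Next $137,000 at 24% = $32,880.00
Remaining $438,340 at 20.5% = $89,859.70
Fee: $58,480.00 + $12,400.00 + $22,960.00 + $32,880.00 + $89,859.70 = $216,579.70

$216,579.70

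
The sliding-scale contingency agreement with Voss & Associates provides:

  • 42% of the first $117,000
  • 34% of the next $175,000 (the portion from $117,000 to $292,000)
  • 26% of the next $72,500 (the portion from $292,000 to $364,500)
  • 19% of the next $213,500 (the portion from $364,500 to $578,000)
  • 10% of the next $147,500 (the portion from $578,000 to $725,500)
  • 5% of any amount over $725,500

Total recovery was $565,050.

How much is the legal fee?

First $117,000 at 42% = $49,140.00
Next $175,000 at 34% = $59,500.00
Next $72,500 at 26% = $18,850.00
Remaining $200,550 at 19% = $38,104.50
Fee: $49,140.00 + $59,500.00 + $18,850.00 + $38,104.50 = $165,594.50

$165,594.50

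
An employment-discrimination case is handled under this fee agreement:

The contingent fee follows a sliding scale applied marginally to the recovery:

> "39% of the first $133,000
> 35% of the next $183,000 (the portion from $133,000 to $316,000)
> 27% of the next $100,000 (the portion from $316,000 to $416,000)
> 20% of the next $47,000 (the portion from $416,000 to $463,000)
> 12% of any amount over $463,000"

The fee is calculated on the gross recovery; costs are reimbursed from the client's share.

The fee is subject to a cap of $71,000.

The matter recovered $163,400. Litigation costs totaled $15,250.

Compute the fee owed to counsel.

Fee base is the gross recovery, $163,400; costs are reimbursed separately.
First $133,000 at 39% = $51,870.00
Remaining $30,400 at 35% = $10,640.00
Fee: $51,870.00 + $10,640.00 = $62,510.00
$62,510.00 is under the $71,000 cap.

$62,510.00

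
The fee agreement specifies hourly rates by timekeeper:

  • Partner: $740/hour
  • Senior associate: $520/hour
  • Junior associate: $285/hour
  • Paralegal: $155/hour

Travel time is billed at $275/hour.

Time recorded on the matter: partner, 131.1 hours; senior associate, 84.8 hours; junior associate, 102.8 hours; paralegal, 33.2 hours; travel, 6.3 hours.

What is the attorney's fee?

$177,286.50

Partner: 131.1 × $740 = $97,014.00
Senior associate: 84.8 × $520 = $44,096.00
Junior associate: 102.8 × $285 = $29,298.00
Paralegal: 33.2 × $155 = $5,146.00
Subtotal: $97,014.00 + $44,096.00 + $29,298.00 + $5,146.00 = $175,554.00
Travel: 6.3 × $275 = $1,732.50
Total: $175,554.00 + $1,732.50 = $177,286.50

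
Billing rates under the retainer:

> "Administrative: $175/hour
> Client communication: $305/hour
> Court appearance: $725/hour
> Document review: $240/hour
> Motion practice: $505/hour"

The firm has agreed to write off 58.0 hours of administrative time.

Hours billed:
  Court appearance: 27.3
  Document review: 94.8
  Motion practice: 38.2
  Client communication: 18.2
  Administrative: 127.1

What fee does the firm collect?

$79,479.00

Administrative: 127.1 × $175 = $22,242.50
Client communication: 18.2 × $305 = $5,551.00
Court appearance: 27.3 × $725 = $19,792.50
Document review: 94.8 × $240 = $22,752.00
Motion practice: 38.2 × $505 = $19,291.00
Subtotal: $89,629.00
Write-off: 58.0 × $175 = $10,150.00
Total: $89,629.00 − $10,150.00 = $79,479.00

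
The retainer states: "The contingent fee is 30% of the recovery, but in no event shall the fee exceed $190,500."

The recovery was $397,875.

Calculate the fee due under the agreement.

30% of $397,875 = $119,362.50
That is under the $190,500 cap.

$119,362.50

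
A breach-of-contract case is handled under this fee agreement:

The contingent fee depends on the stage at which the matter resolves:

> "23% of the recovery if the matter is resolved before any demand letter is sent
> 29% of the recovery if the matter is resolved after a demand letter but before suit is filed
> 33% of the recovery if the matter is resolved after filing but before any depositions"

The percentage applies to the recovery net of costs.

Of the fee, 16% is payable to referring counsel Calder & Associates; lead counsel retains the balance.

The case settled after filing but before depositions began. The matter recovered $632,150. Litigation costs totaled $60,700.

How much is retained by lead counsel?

$158,405.94

Fee base (net of costs): $632,150 − $60,700 = $571,450
The matter settled after filing but before depositions began, so the 33% rate applies.
$571,450 × 33% = $188,578.50
Referral share: 16% of $188,578.50 = $30,172.56; lead counsel retains $188,578.50 − $30,172.56 = $158,405.94.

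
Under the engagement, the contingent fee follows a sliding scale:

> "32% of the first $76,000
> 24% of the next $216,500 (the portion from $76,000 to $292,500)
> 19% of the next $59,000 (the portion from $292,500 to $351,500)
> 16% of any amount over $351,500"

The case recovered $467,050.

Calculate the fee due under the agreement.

$105,978.00

First $76,000 at 32% = $24,320.00
Next $216,500 at 24% = $51,960.00
Next $59,000 at 19% = $11,210.00
Remaining $115,550 at 16% = $18,488.00
Fee: $24,320.00 + $51,960.00 + $11,210.00 + $18,488.00 = $105,978.00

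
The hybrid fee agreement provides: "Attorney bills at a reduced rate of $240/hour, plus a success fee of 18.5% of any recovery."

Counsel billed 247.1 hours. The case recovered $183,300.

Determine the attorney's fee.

Hourly: 247.1 × $240 = $59,304.00
Success fee: 18.5% of $183,300 = $33,910.50
Total: $59,304.00 + $33,910.50 = $93,214.50

$93,214.50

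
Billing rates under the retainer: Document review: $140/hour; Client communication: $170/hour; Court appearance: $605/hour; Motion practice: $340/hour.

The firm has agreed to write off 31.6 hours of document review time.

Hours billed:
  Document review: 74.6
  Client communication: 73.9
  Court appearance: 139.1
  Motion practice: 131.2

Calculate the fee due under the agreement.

$147,346.50

Document review: 74.6 × $140 = $10,444.00
Client communication: 73.9 × $170 = $12,563.00
Court appearance: 139.1 × $605 = $84,155.50
Motion practice: 131.2 × $340 = $44,608.00
Subtotal: $151,770.50
Write-off: 31.6 × $140 = $4,424.00
Total: $151,770.50 − $4,424.00 = $147,346.50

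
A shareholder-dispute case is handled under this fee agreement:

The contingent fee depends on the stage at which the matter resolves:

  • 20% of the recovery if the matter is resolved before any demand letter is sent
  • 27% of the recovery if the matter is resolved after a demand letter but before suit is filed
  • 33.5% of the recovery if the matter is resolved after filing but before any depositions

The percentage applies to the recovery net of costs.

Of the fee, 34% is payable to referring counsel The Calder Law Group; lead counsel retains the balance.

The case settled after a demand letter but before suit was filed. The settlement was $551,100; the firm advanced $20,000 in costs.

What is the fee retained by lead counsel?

Fee base (net of costs): $551,100 − $20,000 = $531,100
The matter settled after a demand letter but before suit was filed, so the 27% rate applies.
$531,100 × 27% = $143,397.00
Referral share: 34% of $143,397.00 = $48,754.98; lead counsel retains $143,397.00 − $48,754.98 = $94,642.02.

$94,642.02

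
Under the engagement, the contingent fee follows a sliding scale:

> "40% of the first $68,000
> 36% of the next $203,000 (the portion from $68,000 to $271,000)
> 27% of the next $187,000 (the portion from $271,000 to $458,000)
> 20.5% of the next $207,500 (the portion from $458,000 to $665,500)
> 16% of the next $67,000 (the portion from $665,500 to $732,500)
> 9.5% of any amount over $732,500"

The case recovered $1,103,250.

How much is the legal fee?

$239,248.75

First $68,000 at 40% = $27,200.00
Next $203,000 at 36% = $73,080.00
Next $187,000 at 27% = $50,490.00
Next $207,500 at 20.5% = $42,537.50
Next $67,000 at 16% = $10,720.00
Remaining $370,750 at 9.5% = $35,221.25
Fee: $27,200.00 + $73,080.00 + $50,490.00 + $42,537.50 + $10,720.00 + $35,221.25 = $239,248.75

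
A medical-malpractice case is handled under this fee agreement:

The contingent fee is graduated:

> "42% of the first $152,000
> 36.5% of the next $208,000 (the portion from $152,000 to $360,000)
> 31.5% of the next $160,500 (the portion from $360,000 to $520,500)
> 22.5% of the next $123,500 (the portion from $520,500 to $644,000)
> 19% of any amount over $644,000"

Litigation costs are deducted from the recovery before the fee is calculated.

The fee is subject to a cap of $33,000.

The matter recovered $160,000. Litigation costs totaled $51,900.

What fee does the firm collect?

$33,000.00

Fee base (net of costs): $160,000 − $51,900 = $108,100
First $108,100 at 42% = $45,402.00
$45,402.00 exceeds the $33,000 cap, so the fee is capped at $33,000.00.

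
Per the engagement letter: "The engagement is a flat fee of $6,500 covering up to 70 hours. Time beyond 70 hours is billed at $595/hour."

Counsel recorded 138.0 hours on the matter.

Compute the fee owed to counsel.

$46,960.00

Flat fee: $6,500.00
Excess hours: 138.0 − 70 = 68.0
Overrun: 68.0 × $595 = $40,460.00
Total: $6,500.00 + $40,460.00 = $46,960.00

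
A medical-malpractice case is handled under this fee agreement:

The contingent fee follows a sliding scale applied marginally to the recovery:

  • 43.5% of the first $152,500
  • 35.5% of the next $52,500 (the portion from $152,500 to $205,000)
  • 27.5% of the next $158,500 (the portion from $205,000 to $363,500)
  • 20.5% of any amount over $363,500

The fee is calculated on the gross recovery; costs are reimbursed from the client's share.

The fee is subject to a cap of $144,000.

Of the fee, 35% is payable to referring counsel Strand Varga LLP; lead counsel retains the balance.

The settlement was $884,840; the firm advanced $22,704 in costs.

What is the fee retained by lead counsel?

Fee base is the gross recovery, $884,840; costs are reimbursed separately.
First $152,500 at 43.5% = $66,337.50
Next $52,500 at 35.5% = $18,637.50
Next $158,500 at 27.5% = $43,587.50
Remaining $521,340 at 20.5% = $106,874.70
Fee: $66,337.50 + $18,637.50 + $43,587.50 + $106,874.70 = $235,437.20
$235,437.20 exceeds the $144,000 cap, so the fee is capped at $144,000.00.
Referral share: 35% of $144,000.00 = $50,400.00; lead counsel retains $144,000.00 − $50,400.00 = $93,600.00.

$93,600.00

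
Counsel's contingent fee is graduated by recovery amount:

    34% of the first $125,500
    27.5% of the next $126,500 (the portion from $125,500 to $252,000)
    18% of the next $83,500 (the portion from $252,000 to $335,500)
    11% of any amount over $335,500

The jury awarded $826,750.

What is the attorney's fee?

First $125,500 at 34% = $42,670.00
Next $126,500 at 27.5% = $34,787.50
Next $83,500 at 18% = $15,030.00
Remaining $491,250 at 11% = $54,037.50
Fee: $42,670.00 + $34,787.50 + $15,030.00 + $54,037.50 = $146,525.00

$146,525.00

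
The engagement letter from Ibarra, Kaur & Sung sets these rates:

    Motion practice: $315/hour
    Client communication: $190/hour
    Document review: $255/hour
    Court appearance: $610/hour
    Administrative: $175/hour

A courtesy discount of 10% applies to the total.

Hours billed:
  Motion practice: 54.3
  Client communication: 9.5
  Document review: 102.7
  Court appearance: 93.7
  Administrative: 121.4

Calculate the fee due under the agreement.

Motion practice: 54.3 × $315 = $17,104.50
Client communication: 9.5 × $190 = $1,805.00
Document review: 102.7 × $255 = $26,188.50
Court appearance: 93.7 × $610 = $57,157.00
Administrative: 121.4 × $175 = $21,245.00
Subtotal: $123,500.00
Less 10% discount: −$12,350.00
Total: $123,500.00 − $12,350.00 = $111,150.00

$111,150.00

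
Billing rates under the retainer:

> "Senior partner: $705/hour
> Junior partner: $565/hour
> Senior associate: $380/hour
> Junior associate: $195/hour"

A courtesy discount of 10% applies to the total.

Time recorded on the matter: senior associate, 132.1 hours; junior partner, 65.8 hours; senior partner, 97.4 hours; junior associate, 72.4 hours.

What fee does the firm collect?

$153,144.00

Senior partner: 97.4 × $705 = $68,667.00
Junior partner: 65.8 × $565 = $37,177.00
Senior associate: 132.1 × $380 = $50,198.00
Junior associate: 72.4 × $195 = $14,118.00
Subtotal: $170,160.00
Less 10% discount: −$17,016.00
Total: $170,160.00 − $17,016.00 = $153,144.00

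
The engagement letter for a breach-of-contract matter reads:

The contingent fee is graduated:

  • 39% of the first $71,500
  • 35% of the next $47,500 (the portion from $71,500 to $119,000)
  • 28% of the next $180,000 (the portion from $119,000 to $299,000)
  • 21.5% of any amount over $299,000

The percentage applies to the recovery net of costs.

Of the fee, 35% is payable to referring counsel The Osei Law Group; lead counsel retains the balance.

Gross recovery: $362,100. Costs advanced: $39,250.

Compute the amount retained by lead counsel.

Fee base (net of costs): $362,100 − $39,250 = $322,850
First $71,500 at 39% = $27,885.00
Next $47,500 at 35% = $16,625.00
Next $180,000 at 28% = $50,400.00
Remaining $23,850 at 21.5% = $5,127.75
Fee: $27,885.00 + $16,625.00 + $50,400.00 + $5,127.75 = $100,037.75
Referral share: 35% of $100,037.75 = $35,013.21; lead counsel retains $100,037.75 − $35,013.21 = $65,024.54.

$65,024.54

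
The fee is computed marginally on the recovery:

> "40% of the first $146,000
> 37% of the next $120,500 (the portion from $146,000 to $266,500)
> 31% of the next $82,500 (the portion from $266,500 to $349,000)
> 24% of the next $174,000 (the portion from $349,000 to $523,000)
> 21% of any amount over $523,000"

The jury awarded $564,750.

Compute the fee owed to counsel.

$179,087.50

First $146,000 at 40% = $58,400.00
Next $120,500 at 37% = $44,585.00
Next $82,500 at 31% = $25,575.00
Next $174,000 at 24% = $41,760.00
Remaining $41,750 at 21% = $8,767.50
Fee: $58,400.00 + $44,585.00 + $25,575.00 + $41,760.00 + $8,767.50 = $179,087.50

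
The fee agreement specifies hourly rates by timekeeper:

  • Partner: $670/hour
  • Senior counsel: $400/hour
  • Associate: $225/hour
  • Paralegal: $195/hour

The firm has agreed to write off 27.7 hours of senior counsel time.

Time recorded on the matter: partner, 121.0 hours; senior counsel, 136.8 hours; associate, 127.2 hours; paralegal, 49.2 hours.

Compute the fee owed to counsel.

$162,924.00

Partner: 121.0 × $670 = $81,070.00
Senior counsel: 136.8 × $400 = $54,720.00
Associate: 127.2 × $225 = $28,620.00
Paralegal: 49.2 × $195 = $9,594.00
Subtotal: $174,004.00
Write-off: 27.7 × $400 = $11,080.00
Total: $174,004.00 − $11,080.00 = $162,924.00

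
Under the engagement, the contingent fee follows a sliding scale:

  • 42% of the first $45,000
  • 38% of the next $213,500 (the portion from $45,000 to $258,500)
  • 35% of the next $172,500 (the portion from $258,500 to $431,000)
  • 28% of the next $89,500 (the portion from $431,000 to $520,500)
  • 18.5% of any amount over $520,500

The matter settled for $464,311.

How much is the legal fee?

$169,732.08

First $45,000 at 42% = $18,900.00
Next $213,500 at 38% = $81,130.00
Next $172,500 at 35% = $60,375.00
Remaining $33,311 at 28% = $9,327.08
Fee: $18,900.00 + $81,130.00 + $60,375.00 + $9,327.08 = $169,732.08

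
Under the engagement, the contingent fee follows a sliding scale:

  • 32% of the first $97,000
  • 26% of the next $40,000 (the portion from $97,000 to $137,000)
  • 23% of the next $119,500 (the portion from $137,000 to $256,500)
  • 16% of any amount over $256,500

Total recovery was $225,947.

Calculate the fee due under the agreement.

$61,897.81

First $97,000 at 32% = $31,040.00
Next $40,000 at 26% = $10,400.00
Remaining $88,947 at 23% = $20,457.81
Fee: $31,040.00 + $10,400.00 + $20,457.81 = $61,897.81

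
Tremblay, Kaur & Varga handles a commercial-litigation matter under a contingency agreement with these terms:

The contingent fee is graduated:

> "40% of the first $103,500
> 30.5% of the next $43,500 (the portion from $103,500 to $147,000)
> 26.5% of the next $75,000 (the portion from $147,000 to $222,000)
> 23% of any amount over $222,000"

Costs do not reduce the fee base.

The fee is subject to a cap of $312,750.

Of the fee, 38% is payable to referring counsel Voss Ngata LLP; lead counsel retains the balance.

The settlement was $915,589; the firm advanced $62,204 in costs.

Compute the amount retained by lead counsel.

Fee base is the gross recovery, $915,589; costs are reimbursed separately.
First $103,500 at 40% = $41,400.00
Next $43,500 at 30.5% = $13,267.50
Next $75,000 at 26.5% = $19,875.00
Remaining $693,589 at 23% = $159,525.47
Fee: $41,400.00 + $13,267.50 + $19,875.00 + $159,525.47 = $234,067.97
$234,067.97 is under the $312,750 cap.
Referral share: 38% of $234,067.97 = $88,945.83; lead counsel retains $234,067.97 − $88,945.83 = $145,122.14.

$145,122.14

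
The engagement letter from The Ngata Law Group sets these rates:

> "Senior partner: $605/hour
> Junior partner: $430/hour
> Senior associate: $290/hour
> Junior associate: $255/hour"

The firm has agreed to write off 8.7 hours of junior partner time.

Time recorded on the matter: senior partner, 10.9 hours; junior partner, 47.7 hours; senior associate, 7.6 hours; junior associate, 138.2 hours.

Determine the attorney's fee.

Senior partner: 10.9 × $605 = $6,594.50
Junior partner: 47.7 × $430 = $20,511.00
Senior associate: 7.6 × $290 = $2,204.00
Junior associate: 138.2 × $255 = $35,241.00
Subtotal: $64,550.50
Write-off: 8.7 × $430 = $3,741.00
Total: $64,550.50 − $3,741.00 = $60,809.50

$60,809.50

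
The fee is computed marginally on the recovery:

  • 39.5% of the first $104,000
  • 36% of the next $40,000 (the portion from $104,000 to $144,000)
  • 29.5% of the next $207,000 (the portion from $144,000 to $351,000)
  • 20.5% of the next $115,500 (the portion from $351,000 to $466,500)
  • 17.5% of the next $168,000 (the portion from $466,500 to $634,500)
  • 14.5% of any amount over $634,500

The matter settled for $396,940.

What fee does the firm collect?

$125,962.70

First $104,000 at 39.5% = $41,080.00
Next $40,000 at 36% = $14,400.00
Next $207,000 at 29.5% = $61,065.00
Remaining $45,940 at 20.5% = $9,417.70
Fee: $41,080.00 + $14,400.00 + $61,065.00 + $9,417.70 = $125,962.70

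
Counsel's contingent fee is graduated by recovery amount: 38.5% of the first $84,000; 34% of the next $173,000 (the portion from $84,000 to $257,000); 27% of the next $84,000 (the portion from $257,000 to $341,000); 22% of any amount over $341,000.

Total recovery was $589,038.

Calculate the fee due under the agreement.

First $84,000 at 38.5% = $32,340.00
Next $173,000 at 34% = $58,820.00
Next $84,000 at 27% = $22,680.00
Remaining $248,038 at 22% = $54,568.36
Fee: $32,340.00 + $58,820.00 + $22,680.00 + $54,568.36 = $168,408.36

$168,408.36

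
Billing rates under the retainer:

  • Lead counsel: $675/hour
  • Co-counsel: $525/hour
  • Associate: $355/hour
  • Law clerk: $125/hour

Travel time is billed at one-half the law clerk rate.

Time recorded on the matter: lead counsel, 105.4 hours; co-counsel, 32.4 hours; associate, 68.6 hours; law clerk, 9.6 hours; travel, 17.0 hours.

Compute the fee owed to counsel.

Lead counsel: 105.4 × $675 = $71,145.00
Co-counsel: 32.4 × $525 = $17,010.00
Associate: 68.6 × $355 = $24,353.00
Law clerk: 9.6 × $125 = $1,200.00
Subtotal: $71,145.00 + $17,010.00 + $24,353.00 + $1,200.00 = $113,708.00
Travel: 17.0 × ($125 ÷ 2) = 17.0 × $62.50 = $1,062.50
Total: $113,708.00 + $1,062.50 = $114,770.50

$114,770.50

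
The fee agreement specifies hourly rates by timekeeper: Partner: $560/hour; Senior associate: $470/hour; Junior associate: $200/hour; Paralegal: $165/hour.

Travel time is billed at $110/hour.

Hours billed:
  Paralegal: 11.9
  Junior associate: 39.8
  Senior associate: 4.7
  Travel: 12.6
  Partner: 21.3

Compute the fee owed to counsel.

Partner: 21.3 × $560 = $11,928.00
Senior associate: 4.7 × $470 = $2,209.00
Junior associate: 39.8 × $200 = $7,960.00
Paralegal: 11.9 × $165 = $1,963.50
Subtotal: $11,928.00 + $2,209.00 + $7,960.00 + $1,963.50 = $24,060.50
Travel: 12.6 × $110 = $1,386.00
Total: $24,060.50 + $1,386.00 = $25,446.50

$25,446.50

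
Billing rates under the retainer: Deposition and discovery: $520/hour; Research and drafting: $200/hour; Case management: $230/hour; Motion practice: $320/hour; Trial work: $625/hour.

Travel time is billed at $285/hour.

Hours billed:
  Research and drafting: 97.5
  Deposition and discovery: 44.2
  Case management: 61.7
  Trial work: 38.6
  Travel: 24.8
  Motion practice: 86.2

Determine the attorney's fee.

$115,452.00

Deposition and discovery: 44.2 × $520 = $22,984.00
Research and drafting: 97.5 × $200 = $19,500.00
Case management: 61.7 × $230 = $14,191.00
Motion practice: 86.2 × $320 = $27,584.00
Trial work: 38.6 × $625 = $24,125.00
Subtotal: $22,984.00 + $19,500.00 + $14,191.00 + $27,584.00 + $24,125.00 = $108,384.00
Travel: 24.8 × $285 = $7,068.00
Total: $108,384.00 + $7,068.00 = $115,452.00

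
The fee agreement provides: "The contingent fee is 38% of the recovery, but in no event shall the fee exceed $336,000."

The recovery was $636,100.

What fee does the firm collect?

38% of $636,100 = $241,718.00
That is under the $336,000 cap.

$241,718.00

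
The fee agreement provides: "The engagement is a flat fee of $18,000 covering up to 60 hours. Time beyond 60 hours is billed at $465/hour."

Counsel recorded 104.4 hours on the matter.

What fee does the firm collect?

Flat fee: $18,000.00
Excess hours: 104.4 − 60 = 44.4
Overrun: 44.4 × $465 = $20,646.00
Total: $18,000.00 + $20,646.00 = $38,646.00

$38,646.00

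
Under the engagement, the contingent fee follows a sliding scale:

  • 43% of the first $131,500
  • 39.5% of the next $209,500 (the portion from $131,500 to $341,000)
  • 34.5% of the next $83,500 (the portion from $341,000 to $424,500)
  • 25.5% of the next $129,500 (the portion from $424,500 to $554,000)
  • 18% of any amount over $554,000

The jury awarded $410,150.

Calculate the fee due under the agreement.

First $131,500 at 43% = $56,545.00
Next $209,500 at 39.5% = $82,752.50
Remaining $69,150 at 34.5% = $23,856.75
Fee: $56,545.00 + $82,752.50 + $23,856.75 = $163,154.25

$163,154.25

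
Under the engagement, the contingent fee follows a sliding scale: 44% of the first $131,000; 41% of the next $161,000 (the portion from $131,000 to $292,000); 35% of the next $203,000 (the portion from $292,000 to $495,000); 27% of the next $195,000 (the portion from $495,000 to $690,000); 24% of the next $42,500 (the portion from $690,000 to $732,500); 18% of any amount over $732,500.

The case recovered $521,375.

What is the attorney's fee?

First $131,000 at 44% = $57,640.00
Next $161,000 at 41% = $66,010.00
Next $203,000 at 35% = $71,050.00
Remaining $26,375 at 27% = $7,121.25
Fee: $57,640.00 + $66,010.00 + $71,050.00 + $7,121.25 = $201,821.25

$201,821.25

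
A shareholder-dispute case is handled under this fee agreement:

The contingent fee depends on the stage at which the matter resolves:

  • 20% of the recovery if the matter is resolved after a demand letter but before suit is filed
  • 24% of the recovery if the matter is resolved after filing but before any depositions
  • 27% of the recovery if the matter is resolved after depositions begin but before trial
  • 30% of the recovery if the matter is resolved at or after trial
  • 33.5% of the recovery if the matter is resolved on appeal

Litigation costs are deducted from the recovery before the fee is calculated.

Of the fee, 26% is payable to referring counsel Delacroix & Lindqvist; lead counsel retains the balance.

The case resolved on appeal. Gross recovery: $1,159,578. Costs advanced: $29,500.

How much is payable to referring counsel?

Fee base (net of costs): $1,159,578 − $29,500 = $1,130,078
The matter resolved on appeal, so the 33.5% rate applies.
$1,130,078 × 33.5% = $378,576.13
Referral share: 26% of $378,576.13 = $98,429.79; lead counsel retains $378,576.13 − $98,429.79 = $280,146.34.

$98,429.79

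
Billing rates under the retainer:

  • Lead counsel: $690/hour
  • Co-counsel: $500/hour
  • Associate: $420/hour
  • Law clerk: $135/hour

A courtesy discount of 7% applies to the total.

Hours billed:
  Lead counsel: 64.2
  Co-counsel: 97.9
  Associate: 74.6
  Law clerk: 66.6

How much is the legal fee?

Lead counsel: 64.2 × $690 = $44,298.00
Co-counsel: 97.9 × $500 = $48,950.00
Associate: 74.6 × $420 = $31,332.00
Law clerk: 66.6 × $135 = $8,991.00
Subtotal: $133,571.00
Less 7% discount: −$9,349.97
Total: $133,571.00 − $9,349.97 = $124,221.03

$124,221.03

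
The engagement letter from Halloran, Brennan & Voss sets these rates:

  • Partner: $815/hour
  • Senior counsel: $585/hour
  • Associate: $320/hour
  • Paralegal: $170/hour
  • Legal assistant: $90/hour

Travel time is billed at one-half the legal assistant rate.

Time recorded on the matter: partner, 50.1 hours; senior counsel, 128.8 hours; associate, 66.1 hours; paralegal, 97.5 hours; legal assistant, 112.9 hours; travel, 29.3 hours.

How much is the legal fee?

$165,386.00

Partner: 50.1 × $815 = $40,831.50
Senior counsel: 128.8 × $585 = $75,348.00
Associate: 66.1 × $320 = $21,152.00
Paralegal: 97.5 × $170 = $16,575.00
Legal assistant: 112.9 × $90 = $10,161.00
Subtotal: $40,831.50 + $75,348.00 + $21,152.00 + $16,575.00 + $10,161.00 = $164,067.50
Travel: 29.3 × ($90 ÷ 2) = 29.3 × $45.00 = $1,318.50
Total: $164,067.50 + $1,318.50 = $165,386.00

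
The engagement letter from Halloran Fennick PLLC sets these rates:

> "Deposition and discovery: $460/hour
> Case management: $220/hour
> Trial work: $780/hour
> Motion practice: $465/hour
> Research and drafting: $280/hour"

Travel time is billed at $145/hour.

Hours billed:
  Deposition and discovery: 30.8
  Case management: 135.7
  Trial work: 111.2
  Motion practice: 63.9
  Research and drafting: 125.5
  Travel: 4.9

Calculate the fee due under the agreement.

$196,322.00

Deposition and discovery: 30.8 × $460 = $14,168.00
Case management: 135.7 × $220 = $29,854.00
Trial work: 111.2 × $780 = $86,736.00
Motion practice: 63.9 × $465 = $29,713.50
Research and drafting: 125.5 × $280 = $35,140.00
Subtotal: $14,168.00 + $29,854.00 + $86,736.00 + $29,713.50 + $35,140.00 = $195,611.50
Travel: 4.9 × $145 = $710.50
Total: $195,611.50 + $710.50 = $196,322.00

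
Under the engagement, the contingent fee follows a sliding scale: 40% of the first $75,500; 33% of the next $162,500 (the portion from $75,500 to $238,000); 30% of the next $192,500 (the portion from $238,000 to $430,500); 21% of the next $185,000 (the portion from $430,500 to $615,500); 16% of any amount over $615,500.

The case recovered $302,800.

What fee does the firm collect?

$103,265.00

First $75,500 at 40% = $30,200.00
Next $162,500 at 33% = $53,625.00
Remaining $64,800 at 30% = $19,440.00
Fee: $30,200.00 + $53,625.00 + $19,440.00 = $103,265.00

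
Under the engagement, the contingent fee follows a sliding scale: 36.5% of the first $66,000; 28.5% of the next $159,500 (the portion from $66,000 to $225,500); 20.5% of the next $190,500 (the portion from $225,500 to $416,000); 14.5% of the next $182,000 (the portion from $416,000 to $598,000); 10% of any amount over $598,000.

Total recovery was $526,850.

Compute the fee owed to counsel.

$124,673.25

First $66,000 at 36.5% = $24,090.00
Next $159,500 at 28.5% = $45,457.50
Next $190,500 at 20.5% = $39,052.50
Remaining $110,850 at 14.5% = $16,073.25
Fee: $24,090.00 + $45,457.50 + $39,052.50 + $16,073.25 = $124,673.25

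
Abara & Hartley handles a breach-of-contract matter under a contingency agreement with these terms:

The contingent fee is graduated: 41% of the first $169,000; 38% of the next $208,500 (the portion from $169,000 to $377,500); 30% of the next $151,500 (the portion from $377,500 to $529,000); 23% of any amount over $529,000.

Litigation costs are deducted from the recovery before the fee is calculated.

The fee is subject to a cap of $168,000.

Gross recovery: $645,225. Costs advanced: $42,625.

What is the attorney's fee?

$168,000.00

Fee base (net of costs): $645,225 − $42,625 = $602,600
First $169,000 at 41% = $69,290.00
Next $208,500 at 38% = $79,230.00
Next $151,500 at 30% = $45,450.00
Remaining $73,600 at 23% = $16,928.00
Fee: $69,290.00 + $79,230.00 + $45,450.00 + $16,928.00 = $210,898.00
$210,898.00 exceeds the $168,000 cap, so the fee is capped at $168,000.00.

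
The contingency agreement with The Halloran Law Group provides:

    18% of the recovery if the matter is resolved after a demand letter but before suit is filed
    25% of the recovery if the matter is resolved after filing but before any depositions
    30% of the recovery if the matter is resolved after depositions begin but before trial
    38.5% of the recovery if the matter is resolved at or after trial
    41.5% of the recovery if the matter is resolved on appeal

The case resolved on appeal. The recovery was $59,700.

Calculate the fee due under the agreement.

The matter resolved on appeal, so the 41.5% rate applies.
$59,700 × 41.5% = $24,775.50

$24,775.50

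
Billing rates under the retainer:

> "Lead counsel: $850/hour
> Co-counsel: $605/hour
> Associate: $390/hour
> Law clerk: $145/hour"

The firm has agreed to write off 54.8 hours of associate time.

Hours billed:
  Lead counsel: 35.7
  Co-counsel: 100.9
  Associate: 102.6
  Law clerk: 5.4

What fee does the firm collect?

$110,814.50

Lead counsel: 35.7 × $850 = $30,345.00
Co-counsel: 100.9 × $605 = $61,044.50
Associate: 102.6 × $390 = $40,014.00
Law clerk: 5.4 × $145 = $783.00
Subtotal: $132,186.50
Write-off: 54.8 × $390 = $21,372.00
Total: $132,186.50 − $21,372.00 = $110,814.50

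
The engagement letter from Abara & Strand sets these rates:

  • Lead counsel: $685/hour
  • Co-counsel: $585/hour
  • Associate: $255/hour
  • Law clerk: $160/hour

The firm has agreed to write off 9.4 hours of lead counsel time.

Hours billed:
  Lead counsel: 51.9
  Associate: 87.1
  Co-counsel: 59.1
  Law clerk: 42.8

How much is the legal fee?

Lead counsel: 51.9 × $685 = $35,551.50
Co-counsel: 59.1 × $585 = $34,573.50
Associate: 87.1 × $255 = $22,210.50
Law clerk: 42.8 × $160 = $6,848.00
Subtotal: $99,183.50
Write-off: 9.4 × $685 = $6,439.00
Total: $99,183.50 − $6,439.00 = $92,744.50

$92,744.50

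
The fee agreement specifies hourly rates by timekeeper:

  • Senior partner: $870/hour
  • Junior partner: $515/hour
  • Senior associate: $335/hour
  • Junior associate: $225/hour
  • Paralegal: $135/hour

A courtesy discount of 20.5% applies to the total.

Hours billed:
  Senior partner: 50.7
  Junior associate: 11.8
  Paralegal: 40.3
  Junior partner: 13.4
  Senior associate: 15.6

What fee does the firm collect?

Senior partner: 50.7 × $870 = $44,109.00
Junior partner: 13.4 × $515 = $6,901.00
Senior associate: 15.6 × $335 = $5,226.00
Junior associate: 11.8 × $225 = $2,655.00
Paralegal: 40.3 × $135 = $5,440.50
Subtotal: $64,331.50
Less 20.5% discount: −$13,187.96
Total: $64,331.50 − $13,187.96 = $51,143.54

$51,143.54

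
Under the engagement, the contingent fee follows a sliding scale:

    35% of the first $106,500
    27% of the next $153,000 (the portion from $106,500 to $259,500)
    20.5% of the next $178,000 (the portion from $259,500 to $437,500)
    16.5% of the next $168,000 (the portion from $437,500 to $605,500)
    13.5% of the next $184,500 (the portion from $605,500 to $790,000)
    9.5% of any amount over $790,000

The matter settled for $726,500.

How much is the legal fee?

First $106,500 at 35% = $37,275.00
Next $153,000 at 27% = $41,310.00
Next $178,000 at 20.5% = $36,490.00
Next $168,000 at 16.5% = $27,720.00
Remaining $121,000 at 13.5% = $16,335.00
Fee: $37,275.00 + $41,310.00 + $36,490.00 + $27,720.00 + $16,335.00 = $159,130.00

$159,130.00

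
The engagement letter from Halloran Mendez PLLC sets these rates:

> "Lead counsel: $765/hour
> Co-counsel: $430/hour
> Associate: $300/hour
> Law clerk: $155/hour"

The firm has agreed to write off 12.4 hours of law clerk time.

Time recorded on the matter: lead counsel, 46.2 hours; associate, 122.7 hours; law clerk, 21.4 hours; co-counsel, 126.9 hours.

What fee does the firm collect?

Lead counsel: 46.2 × $765 = $35,343.00
Co-counsel: 126.9 × $430 = $54,567.00
Associate: 122.7 × $300 = $36,810.00
Law clerk: 21.4 × $155 = $3,317.00
Subtotal: $130,037.00
Write-off: 12.4 × $155 = $1,922.00
Total: $130,037.00 − $1,922.00 = $128,115.00

$128,115.00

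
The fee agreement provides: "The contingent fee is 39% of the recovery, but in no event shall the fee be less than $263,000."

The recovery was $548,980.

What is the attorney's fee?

39% of $548,980 = $214,102.20
That is below the $263,000 minimum, so the minimum applies.

$263,000.00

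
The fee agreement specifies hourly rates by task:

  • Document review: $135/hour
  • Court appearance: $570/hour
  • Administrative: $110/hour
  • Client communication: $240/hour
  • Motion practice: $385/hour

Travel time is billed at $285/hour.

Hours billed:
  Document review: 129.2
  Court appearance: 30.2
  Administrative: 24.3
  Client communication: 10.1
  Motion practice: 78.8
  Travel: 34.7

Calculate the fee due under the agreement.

Document review: 129.2 × $135 = $17,442.00
Court appearance: 30.2 × $570 = $17,214.00
Administrative: 24.3 × $110 = $2,673.00
Client communication: 10.1 × $240 = $2,424.00
Motion practice: 78.8 × $385 = $30,338.00
Subtotal: $17,442.00 + $17,214.00 + $2,673.00 + $2,424.00 + $30,338.00 = $70,091.00
Travel: 34.7 × $285 = $9,889.50
Total: $70,091.00 + $9,889.50 = $79,980.50

$79,980.50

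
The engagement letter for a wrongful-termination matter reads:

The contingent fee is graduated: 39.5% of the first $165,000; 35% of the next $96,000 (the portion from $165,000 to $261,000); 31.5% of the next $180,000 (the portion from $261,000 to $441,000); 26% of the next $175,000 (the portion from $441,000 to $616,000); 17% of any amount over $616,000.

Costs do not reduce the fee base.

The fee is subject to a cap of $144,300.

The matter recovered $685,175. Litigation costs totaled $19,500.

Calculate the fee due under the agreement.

$144,300.00

Fee base is the gross recovery, $685,175; costs are reimbursed separately.
First $165,000 at 39.5% = $65,175.00
Next $96,000 at 35% = $33,600.00
Next $180,000 at 31.5% = $56,700.00
Next $175,000 at 26% = $45,500.00
Remaining $69,175 at 17% = $11,759.75
Fee: $65,175.00 + $33,600.00 + $56,700.00 + $45,500.00 + $11,759.75 = $212,734.75
$212,734.75 exceeds the $144,300 cap, so the fee is capped at $144,300.00.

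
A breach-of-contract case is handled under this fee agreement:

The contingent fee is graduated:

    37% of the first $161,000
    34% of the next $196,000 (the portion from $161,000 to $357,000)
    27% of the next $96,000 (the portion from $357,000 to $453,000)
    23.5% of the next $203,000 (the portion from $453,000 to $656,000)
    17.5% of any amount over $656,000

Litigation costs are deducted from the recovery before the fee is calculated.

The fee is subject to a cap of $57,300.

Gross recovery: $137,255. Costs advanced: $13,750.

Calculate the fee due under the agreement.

Fee base (net of costs): $137,255 − $13,750 = $123,505
First $123,505 at 37% = $45,696.85
$45,696.85 is under the $57,300 cap.

$45,696.85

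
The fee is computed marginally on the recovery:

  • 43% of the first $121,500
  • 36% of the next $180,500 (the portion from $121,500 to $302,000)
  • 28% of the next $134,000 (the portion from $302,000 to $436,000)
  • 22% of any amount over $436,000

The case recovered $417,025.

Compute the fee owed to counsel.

First $121,500 at 43% = $52,245.00
Next $180,500 at 36% = $64,980.00
Remaining $115,025 at 28% = $32,207.00
Fee: $52,245.00 + $64,980.00 + $32,207.00 = $149,432.00

$149,432.00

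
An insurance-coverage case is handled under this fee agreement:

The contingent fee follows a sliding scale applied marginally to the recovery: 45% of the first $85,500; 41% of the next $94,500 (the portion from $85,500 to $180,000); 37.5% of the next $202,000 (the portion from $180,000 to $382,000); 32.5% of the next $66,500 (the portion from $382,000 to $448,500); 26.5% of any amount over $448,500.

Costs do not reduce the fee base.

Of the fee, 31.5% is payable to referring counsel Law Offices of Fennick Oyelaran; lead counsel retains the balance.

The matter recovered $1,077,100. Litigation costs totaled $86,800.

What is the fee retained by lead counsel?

Fee base is the gross recovery, $1,077,100; costs are reimbursed separately.
First $85,500 at 45% = $38,475.00
Next $94,500 at 41% = $38,745.00
Next $202,000 at 37.5% = $75,750.00
Next $66,500 at 32.5% = $21,612.50
Remaining $628,600 at 26.5% = $166,579.00
Fee: $38,475.00 + $38,745.00 + $75,750.00 + $21,612.50 + $166,579.00 = $341,161.50
Referral share: 31.5% of $341,161.50 = $107,465.87; lead counsel retains $341,161.50 − $107,465.87 = $233,695.63.

$233,695.63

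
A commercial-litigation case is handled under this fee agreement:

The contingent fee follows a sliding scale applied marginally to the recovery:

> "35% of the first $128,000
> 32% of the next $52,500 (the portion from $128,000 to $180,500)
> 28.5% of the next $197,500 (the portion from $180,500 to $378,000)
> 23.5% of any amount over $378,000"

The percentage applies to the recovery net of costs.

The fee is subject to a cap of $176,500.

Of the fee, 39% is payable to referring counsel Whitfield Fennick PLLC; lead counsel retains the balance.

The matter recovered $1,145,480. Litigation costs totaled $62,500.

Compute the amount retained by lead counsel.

$107,665.00

Fee base (net of costs): $1,145,480 − $62,500 = $1,082,980
First $128,000 at 35% = $44,800.00
Next $52,500 at 32% = $16,800.00
Next $197,500 at 28.5% = $56,287.50
Remaining $704,980 at 23.5% = $165,670.30
Fee: $44,800.00 + $16,800.00 + $56,287.50 + $165,670.30 = $283,557.80
$283,557.80 exceeds the $176,500 cap, so the fee is capped at $176,500.00.
Referral share: 39% of $176,500.00 = $68,835.00; lead counsel retains $176,500.00 − $68,835.00 = $107,665.00.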